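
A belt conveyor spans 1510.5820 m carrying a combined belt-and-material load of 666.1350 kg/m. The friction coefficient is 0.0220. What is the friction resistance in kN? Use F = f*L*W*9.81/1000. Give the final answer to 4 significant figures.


F = 0.0220 * 1510.5820 * 666.1350 * 9.81 / 1000
F = 217.2 kN


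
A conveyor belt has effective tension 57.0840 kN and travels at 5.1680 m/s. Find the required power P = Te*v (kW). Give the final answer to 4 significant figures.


P = Te * v = 57.0840 * 5.1680
P = 295.0 kW


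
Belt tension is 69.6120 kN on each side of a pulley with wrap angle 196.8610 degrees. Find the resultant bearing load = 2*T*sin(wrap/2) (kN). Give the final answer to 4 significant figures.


F = 2 * 69.6120 * sin(196.8610/2 deg)
F = 137.7 kN


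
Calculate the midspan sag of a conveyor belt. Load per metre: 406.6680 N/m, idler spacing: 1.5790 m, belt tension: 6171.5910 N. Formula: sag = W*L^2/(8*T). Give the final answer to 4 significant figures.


sag = 406.6680 * 1.5790^2 / (8 * 6171.5910)
sag = 0.02054 m


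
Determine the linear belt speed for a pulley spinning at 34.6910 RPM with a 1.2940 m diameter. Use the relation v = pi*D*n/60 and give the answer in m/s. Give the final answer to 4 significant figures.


v = pi * 1.2940 * 34.6910 / 60
v = 2.350 m/s


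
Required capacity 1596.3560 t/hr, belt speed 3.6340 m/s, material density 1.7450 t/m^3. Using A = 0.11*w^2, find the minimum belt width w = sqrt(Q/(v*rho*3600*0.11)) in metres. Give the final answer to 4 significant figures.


A_req = 1596.3560 / (3.6340 * 1.7450 * 3600) = 0.0699273 m^2
w = sqrt(0.0699273 / 0.11)
w = 0.7973 m


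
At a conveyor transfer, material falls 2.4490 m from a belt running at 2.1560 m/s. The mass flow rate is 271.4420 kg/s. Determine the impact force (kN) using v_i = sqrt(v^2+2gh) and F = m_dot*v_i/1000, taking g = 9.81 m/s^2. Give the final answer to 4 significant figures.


v_i = sqrt(2.1560^2 + 2*9.81*2.4490) = 7.25932 m/s
F = 271.4420 * 7.25932 / 1000
F = 1.970 kN


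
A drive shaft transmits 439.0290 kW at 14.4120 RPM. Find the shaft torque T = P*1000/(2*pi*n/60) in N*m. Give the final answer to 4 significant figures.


omega = 2*pi*14.4120/60 = 1.50922 rad/s
T = 439.0290*1000 / 1.50922
T = 290900 N*m


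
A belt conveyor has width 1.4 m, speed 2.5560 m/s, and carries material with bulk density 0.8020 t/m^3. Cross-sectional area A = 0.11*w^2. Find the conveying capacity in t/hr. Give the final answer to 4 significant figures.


A = 0.11 * 1.4^2 = 0.2156 m^2
C = 0.2156 * 2.5560 * 0.8020 * 3600
C = 1591 t/hr


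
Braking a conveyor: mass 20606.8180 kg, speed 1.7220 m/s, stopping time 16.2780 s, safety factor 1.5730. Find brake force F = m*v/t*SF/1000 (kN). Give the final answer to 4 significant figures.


F = 20606.8180 * 1.7220 / 16.2780 * 1.5730 / 1000
F = 3.429 kN


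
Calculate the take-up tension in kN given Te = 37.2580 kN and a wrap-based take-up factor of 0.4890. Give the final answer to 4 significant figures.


T_tu = 37.2580 * 0.4890
T_tu = 18.22 kN


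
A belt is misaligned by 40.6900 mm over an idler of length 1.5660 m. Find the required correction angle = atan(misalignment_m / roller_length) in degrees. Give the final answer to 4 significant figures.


misalign_m = 40.6900 / 1000 = 0.040690 m
angle = atan(0.040690 / 1.5660)
angle = 1.488 deg


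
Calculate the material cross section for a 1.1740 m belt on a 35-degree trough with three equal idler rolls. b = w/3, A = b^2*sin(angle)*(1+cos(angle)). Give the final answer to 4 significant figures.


b = 1.1740/3 = 0.391333 m
A = 0.391333^2 * sin(35 deg) * (1 + cos(35 deg))
A = 0.1598 m^2


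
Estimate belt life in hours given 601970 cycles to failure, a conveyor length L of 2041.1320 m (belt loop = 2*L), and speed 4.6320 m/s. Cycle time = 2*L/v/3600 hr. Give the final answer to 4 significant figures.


cycle_time = 2 * 2041.1320 / 4.6320 / 3600 = 0.24481 hr
life = 601970 * 0.24481 = 147400 hours


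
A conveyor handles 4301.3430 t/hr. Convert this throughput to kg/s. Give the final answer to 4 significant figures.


m_dot = 4301.3430 * 1000 / 3600
m_dot = 1195 kg/s


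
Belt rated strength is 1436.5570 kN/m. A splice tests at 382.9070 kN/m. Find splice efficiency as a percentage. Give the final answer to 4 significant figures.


Eff = 382.9070 / 1436.5570 * 100
Eff = 26.65 %


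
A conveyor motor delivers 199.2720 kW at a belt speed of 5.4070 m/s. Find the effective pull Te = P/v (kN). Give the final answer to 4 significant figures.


Te = P / v = 199.2720 / 5.4070
Te = 36.85 kN


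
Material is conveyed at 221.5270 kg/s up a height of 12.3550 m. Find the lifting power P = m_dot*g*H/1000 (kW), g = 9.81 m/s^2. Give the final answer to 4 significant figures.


P = 221.5270 * 9.81 * 12.3550 / 1000
P = 26.85 kW


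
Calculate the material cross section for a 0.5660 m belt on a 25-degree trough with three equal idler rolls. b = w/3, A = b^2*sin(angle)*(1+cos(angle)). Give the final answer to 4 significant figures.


b = 0.5660/3 = 0.188667 m
A = 0.188667^2 * sin(25 deg) * (1 + cos(25 deg))
A = 0.02868 m^2


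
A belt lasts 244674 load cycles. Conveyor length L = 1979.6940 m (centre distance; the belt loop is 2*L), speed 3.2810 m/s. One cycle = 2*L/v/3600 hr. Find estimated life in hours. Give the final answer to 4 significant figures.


cycle_time = 2 * 1979.6940 / 3.2810 / 3600 = 0.335212 hr
life = 244674 * 0.335212 = 82020 hours


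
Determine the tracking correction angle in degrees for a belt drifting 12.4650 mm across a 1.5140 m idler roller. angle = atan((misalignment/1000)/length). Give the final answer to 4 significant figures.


misalign_m = 12.4650 / 1000 = 0.012465 m
angle = atan(0.012465 / 1.5140)
angle = 0.4717 deg


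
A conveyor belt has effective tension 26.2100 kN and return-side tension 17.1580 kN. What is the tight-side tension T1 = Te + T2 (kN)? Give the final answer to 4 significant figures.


T1 = Te + T2 = 26.2100 + 17.1580
T1 = 43.37 kN


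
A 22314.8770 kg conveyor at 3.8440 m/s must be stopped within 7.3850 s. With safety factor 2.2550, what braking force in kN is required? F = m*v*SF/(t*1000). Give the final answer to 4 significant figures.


F = 22314.8770 * 3.8440 / 7.3850 * 2.2550 / 1000
F = 26.19 kN


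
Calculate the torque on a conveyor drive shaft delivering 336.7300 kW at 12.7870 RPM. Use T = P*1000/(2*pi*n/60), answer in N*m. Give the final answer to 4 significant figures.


omega = 2*pi*12.7870/60 = 1.33905 rad/s
T = 336.7300*1000 / 1.33905
T = 251500 N*m


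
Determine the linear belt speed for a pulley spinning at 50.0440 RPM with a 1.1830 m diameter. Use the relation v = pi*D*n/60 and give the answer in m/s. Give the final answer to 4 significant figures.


v = pi * 1.1830 * 50.0440 / 60
v = 3.100 m/s


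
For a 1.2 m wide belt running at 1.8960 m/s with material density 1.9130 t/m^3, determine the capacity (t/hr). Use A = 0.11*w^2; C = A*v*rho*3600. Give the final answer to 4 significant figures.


A = 0.11 * 1.2^2 = 0.1584 m^2
C = 0.1584 * 1.8960 * 1.9130 * 3600
C = 2068 t/hr


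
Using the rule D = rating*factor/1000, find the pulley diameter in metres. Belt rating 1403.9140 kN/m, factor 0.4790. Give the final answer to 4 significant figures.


D = 1403.9140 * 0.4790 / 1000
D = 0.6725 m


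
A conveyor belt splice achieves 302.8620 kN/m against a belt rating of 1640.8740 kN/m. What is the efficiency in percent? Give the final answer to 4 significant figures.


Eff = 302.8620 / 1640.8740 * 100
Eff = 18.46 %


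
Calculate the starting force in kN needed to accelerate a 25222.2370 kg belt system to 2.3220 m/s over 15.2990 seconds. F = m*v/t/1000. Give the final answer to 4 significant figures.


F = 25222.2370 * 2.3220 / 15.2990 / 1000
F = 3.828 kN


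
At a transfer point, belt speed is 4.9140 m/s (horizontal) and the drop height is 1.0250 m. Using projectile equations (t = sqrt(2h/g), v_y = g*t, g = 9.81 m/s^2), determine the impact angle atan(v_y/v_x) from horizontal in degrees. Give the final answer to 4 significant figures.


t = sqrt(2*1.0250/9.81) = 0.457133 s
v_y = 9.81 * 0.457133 = 4.48447 m/s
angle = atan(4.48447 / 4.9140) = 42.38 deg


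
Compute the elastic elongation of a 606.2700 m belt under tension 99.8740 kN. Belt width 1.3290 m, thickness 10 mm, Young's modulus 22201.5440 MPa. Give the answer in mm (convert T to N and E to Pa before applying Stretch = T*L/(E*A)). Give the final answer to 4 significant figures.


A = 1.3290 * 0.01 = 0.01329 m^2
Stretch = 99.8740*1000 * 606.2700 / (22201.5440e6 * 0.01329) * 1000
Stretch = 205.2 mm


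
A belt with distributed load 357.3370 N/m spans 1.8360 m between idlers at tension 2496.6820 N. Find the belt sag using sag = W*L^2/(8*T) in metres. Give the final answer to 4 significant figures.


sag = 357.3370 * 1.8360^2 / (8 * 2496.6820)
sag = 0.06031 m


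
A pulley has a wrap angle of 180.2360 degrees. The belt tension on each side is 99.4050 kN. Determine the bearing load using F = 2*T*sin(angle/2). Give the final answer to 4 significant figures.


F = 2 * 99.4050 * sin(180.2360/2 deg)
F = 198.8 kN


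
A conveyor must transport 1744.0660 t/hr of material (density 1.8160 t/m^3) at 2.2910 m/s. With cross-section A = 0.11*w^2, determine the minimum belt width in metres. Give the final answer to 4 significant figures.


A_req = 1744.0660 / (2.2910 * 1.8160 * 3600) = 0.116445 m^2
w = sqrt(0.116445 / 0.11)
w = 1.029 m


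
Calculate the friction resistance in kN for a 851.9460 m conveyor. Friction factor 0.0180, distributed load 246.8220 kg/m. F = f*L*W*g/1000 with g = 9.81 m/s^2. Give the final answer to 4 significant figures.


F = 0.0180 * 851.9460 * 246.8220 * 9.81 / 1000
F = 37.13 kN


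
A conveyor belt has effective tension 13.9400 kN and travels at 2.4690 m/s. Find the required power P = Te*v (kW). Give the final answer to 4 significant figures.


P = Te * v = 13.9400 * 2.4690
P = 34.42 kW


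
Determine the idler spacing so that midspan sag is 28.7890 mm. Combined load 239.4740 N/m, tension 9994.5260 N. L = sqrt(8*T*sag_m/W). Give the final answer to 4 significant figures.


sag = 28.7890/1000 = 0.028789 m
L = sqrt(8 * 9994.5260 * 0.028789 / 239.4740)
L = 3.100 m


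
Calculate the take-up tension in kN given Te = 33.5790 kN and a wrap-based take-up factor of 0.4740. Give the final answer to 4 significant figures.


T_tu = 33.5790 * 0.4740
T_tu = 15.92 kN


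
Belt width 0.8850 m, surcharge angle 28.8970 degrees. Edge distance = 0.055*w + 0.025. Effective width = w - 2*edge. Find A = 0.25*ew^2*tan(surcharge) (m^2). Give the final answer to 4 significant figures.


edge = 0.055*0.8850 + 0.025 = 0.073675 m
ew = 0.8850 - 2*0.073675 = 0.73765 m
A = 0.25 * 0.73765^2 * tan(28.8970 deg)
A = 0.07508 m^2


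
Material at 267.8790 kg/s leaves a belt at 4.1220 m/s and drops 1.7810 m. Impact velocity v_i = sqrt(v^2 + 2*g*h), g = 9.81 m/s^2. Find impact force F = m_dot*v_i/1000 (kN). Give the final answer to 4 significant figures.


v_i = sqrt(4.1220^2 + 2*9.81*1.7810) = 7.20653 m/s
F = 267.8790 * 7.20653 / 1000
F = 1.930 kN


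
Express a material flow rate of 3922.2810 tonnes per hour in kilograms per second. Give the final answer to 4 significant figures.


m_dot = 3922.2810 * 1000 / 3600
m_dot = 1090 kg/s


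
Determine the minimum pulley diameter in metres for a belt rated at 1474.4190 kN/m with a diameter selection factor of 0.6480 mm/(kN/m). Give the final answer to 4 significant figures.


D = 1474.4190 * 0.6480 / 1000
D = 0.9554 m


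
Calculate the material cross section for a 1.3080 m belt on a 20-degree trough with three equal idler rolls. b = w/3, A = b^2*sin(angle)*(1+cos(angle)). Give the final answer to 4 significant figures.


b = 1.3080/3 = 0.436 m
A = 0.436^2 * sin(20 deg) * (1 + cos(20 deg))
A = 0.1261 m^2


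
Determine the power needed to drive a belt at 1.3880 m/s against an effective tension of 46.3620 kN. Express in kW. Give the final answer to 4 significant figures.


P = Te * v = 46.3620 * 1.3880
P = 64.35 kW


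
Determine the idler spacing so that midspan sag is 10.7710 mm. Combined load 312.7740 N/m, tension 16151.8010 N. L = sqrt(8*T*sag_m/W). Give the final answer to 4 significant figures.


sag = 10.7710/1000 = 0.010771 m
L = sqrt(8 * 16151.8010 * 0.010771 / 312.7740)
L = 2.109 m


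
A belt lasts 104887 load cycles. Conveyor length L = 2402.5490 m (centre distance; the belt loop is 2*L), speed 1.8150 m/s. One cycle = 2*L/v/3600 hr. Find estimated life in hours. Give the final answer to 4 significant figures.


cycle_time = 2 * 2402.5490 / 1.8150 / 3600 = 0.735399 hr
life = 104887 * 0.735399 = 77130 hours


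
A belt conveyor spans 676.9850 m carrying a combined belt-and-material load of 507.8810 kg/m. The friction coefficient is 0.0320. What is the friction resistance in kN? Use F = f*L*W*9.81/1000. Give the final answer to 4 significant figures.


F = 0.0320 * 676.9850 * 507.8810 * 9.81 / 1000
F = 107.9 kN


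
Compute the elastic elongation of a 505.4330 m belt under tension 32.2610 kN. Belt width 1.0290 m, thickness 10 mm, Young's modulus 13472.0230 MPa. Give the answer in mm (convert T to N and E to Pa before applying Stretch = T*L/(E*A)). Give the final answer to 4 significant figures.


A = 1.0290 * 0.01 = 0.01029 m^2
Stretch = 32.2610*1000 * 505.4330 / (13472.0230e6 * 0.01029) * 1000
Stretch = 117.6 mm


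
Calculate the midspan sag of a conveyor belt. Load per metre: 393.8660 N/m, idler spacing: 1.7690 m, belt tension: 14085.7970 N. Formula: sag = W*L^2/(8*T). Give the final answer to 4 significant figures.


sag = 393.8660 * 1.7690^2 / (8 * 14085.7970)
sag = 0.01094 m


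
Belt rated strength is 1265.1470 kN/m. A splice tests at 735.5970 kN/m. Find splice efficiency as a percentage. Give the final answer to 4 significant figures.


Eff = 735.5970 / 1265.1470 * 100
Eff = 58.14 %


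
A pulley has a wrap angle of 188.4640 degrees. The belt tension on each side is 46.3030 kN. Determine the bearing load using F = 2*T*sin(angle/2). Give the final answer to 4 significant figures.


F = 2 * 46.3030 * sin(188.4640/2 deg)
F = 92.35 kN


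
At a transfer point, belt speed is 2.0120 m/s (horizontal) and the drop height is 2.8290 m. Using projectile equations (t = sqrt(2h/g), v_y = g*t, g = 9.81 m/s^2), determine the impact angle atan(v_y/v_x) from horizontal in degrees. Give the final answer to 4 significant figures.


t = sqrt(2*2.8290/9.81) = 0.759446 s
v_y = 9.81 * 0.759446 = 7.45017 m/s
angle = atan(7.45017 / 2.0120) = 74.89 deg


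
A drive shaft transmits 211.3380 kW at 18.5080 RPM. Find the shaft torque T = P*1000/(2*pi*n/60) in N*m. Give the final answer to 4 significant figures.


omega = 2*pi*18.5080/60 = 1.93815 rad/s
T = 211.3380*1000 / 1.93815
T = 109000 N*m


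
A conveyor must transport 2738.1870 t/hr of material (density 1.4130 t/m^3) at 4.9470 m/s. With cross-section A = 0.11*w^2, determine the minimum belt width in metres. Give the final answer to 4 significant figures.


A_req = 2738.1870 / (4.9470 * 1.4130 * 3600) = 0.108812 m^2
w = sqrt(0.108812 / 0.11)
w = 0.9946 m


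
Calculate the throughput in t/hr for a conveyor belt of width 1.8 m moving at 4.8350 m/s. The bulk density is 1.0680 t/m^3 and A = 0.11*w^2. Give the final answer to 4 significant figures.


A = 0.11 * 1.8^2 = 0.3564 m^2
C = 0.3564 * 4.8350 * 1.0680 * 3600
C = 6625 t/hr


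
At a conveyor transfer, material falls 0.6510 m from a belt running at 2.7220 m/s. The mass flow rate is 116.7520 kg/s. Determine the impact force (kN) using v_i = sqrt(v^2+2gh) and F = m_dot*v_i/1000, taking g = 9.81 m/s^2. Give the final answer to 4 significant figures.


v_i = sqrt(2.7220^2 + 2*9.81*0.6510) = 4.49243 m/s
F = 116.7520 * 4.49243 / 1000
F = 0.5245 kN


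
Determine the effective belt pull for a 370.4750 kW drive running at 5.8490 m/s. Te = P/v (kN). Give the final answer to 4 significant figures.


Te = P / v = 370.4750 / 5.8490
Te = 63.34 kN


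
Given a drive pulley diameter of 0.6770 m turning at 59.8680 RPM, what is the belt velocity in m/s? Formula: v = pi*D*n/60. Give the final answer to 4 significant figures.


v = pi * 0.6770 * 59.8680 / 60
v = 2.122 m/s


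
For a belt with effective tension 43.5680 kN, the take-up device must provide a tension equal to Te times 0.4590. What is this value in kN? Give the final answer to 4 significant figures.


T_tu = 43.5680 * 0.4590
T_tu = 20.00 kN


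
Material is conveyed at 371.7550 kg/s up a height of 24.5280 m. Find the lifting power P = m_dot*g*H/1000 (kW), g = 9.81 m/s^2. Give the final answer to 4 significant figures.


P = 371.7550 * 9.81 * 24.5280 / 1000
P = 89.45 kW


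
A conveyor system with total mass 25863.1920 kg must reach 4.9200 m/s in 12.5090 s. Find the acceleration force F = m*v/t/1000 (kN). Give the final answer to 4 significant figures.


F = 25863.1920 * 4.9200 / 12.5090 / 1000
F = 10.17 kN


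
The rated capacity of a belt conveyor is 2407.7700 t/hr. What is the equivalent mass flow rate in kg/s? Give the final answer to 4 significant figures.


m_dot = 2407.7700 * 1000 / 3600
m_dot = 668.8 kg/s


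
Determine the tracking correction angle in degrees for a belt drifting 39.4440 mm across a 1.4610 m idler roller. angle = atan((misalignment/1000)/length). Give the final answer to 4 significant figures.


misalign_m = 39.4440 / 1000 = 0.039444 m
angle = atan(0.039444 / 1.4610)
angle = 1.546 deg


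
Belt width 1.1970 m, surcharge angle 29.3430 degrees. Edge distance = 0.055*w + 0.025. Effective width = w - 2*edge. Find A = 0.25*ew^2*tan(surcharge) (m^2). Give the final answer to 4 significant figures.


edge = 0.055*1.1970 + 0.025 = 0.090835 m
ew = 1.1970 - 2*0.090835 = 1.01533 m
A = 0.25 * 1.01533^2 * tan(29.3430 deg)
A = 0.1449 m^2


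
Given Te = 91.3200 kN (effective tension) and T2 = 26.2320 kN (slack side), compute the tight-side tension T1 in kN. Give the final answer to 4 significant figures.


T1 = Te + T2 = 91.3200 + 26.2320
T1 = 117.6 kN


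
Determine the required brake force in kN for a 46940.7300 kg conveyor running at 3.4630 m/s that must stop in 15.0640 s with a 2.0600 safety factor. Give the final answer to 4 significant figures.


F = 46940.7300 * 3.4630 / 15.0640 * 2.0600 / 1000
F = 22.23 kN


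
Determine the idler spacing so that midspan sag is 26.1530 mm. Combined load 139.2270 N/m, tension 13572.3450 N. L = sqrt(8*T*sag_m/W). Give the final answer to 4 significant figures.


sag = 26.1530/1000 = 0.026153 m
L = sqrt(8 * 13572.3450 * 0.026153 / 139.2270)
L = 4.516 m


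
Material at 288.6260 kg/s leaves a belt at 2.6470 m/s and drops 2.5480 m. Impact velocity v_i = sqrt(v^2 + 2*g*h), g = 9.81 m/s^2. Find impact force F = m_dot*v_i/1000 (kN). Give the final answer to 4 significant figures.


v_i = sqrt(2.6470^2 + 2*9.81*2.5480) = 7.54973 m/s
F = 288.6260 * 7.54973 / 1000
F = 2.179 kN


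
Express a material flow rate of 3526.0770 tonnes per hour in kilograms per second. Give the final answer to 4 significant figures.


m_dot = 3526.0770 * 1000 / 3600
m_dot = 979.5 kg/s


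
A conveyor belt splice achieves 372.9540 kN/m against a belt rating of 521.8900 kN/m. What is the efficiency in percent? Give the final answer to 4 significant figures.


Eff = 372.9540 / 521.8900 * 100
Eff = 71.46 %


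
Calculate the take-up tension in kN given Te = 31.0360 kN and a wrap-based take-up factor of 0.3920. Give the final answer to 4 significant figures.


T_tu = 31.0360 * 0.3920
T_tu = 12.17 kN


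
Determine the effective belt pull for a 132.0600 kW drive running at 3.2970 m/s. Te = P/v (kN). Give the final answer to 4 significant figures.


Te = P / v = 132.0600 / 3.2970
Te = 40.05 kN


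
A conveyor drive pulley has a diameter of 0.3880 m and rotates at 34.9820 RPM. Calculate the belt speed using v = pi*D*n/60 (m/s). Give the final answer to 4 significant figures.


v = pi * 0.3880 * 34.9820 / 60
v = 0.7107 m/s


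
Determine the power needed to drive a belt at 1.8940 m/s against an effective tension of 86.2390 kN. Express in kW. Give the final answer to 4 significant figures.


P = Te * v = 86.2390 * 1.8940
P = 163.3 kW


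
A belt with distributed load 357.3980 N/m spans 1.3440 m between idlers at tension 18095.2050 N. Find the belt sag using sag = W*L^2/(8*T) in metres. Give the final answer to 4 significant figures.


sag = 357.3980 * 1.3440^2 / (8 * 18095.2050)
sag = 0.004460 m


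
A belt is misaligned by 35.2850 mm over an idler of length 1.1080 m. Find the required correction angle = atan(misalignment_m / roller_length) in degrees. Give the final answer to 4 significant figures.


misalign_m = 35.2850 / 1000 = 0.035285 m
angle = atan(0.035285 / 1.1080)
angle = 1.824 deg


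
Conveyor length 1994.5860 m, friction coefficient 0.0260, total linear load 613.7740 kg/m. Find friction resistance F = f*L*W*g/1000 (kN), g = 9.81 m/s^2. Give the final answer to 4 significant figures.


F = 0.0260 * 1994.5860 * 613.7740 * 9.81 / 1000
F = 312.3 kN


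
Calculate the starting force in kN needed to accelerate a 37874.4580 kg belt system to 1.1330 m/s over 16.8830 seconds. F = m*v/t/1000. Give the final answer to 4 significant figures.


F = 37874.4580 * 1.1330 / 16.8830 / 1000
F = 2.542 kN


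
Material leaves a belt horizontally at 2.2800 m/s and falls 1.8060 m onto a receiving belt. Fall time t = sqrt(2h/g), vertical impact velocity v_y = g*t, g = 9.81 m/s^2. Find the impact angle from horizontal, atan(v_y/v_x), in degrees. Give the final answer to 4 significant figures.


t = sqrt(2*1.8060/9.81) = 0.606791 s
v_y = 9.81 * 0.606791 = 5.95262 m/s
angle = atan(5.95262 / 2.2800) = 69.04 deg


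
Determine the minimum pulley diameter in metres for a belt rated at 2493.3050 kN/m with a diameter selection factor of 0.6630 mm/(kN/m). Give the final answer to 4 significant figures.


D = 2493.3050 * 0.6630 / 1000
D = 1.653 m


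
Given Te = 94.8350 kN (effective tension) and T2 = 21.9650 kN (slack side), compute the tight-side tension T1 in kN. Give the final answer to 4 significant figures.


T1 = Te + T2 = 94.8350 + 21.9650
T1 = 116.8 kN


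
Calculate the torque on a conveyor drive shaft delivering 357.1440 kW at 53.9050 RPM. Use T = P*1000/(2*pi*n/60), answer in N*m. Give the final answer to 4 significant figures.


omega = 2*pi*53.9050/60 = 5.64492 rad/s
T = 357.1440*1000 / 5.64492
T = 63270 N*m


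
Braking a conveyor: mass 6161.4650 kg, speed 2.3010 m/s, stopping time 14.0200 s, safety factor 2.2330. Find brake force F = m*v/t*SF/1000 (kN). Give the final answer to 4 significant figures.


F = 6161.4650 * 2.3010 / 14.0200 * 2.2330 / 1000
F = 2.258 kN


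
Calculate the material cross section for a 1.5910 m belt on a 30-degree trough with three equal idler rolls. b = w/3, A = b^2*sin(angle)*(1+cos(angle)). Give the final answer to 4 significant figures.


b = 1.5910/3 = 0.530333 m
A = 0.530333^2 * sin(30 deg) * (1 + cos(30 deg))
A = 0.2624 m^2


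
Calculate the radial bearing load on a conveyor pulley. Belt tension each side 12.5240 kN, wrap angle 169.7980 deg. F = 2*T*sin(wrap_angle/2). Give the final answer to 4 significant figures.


F = 2 * 12.5240 * sin(169.7980/2 deg)
F = 24.95 kN


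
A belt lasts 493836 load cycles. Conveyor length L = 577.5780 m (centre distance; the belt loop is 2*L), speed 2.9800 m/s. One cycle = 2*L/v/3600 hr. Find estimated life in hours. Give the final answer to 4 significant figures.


cycle_time = 2 * 577.5780 / 2.9800 / 3600 = 0.107677 hr
life = 493836 * 0.107677 = 53170 hours


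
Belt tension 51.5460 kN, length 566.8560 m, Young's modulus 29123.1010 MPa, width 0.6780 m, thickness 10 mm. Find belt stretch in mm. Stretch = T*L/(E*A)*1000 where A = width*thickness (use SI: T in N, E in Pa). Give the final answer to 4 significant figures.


A = 0.6780 * 0.01 = 0.00678 m^2
Stretch = 51.5460*1000 * 566.8560 / (29123.1010e6 * 0.00678) * 1000
Stretch = 148.0 mm


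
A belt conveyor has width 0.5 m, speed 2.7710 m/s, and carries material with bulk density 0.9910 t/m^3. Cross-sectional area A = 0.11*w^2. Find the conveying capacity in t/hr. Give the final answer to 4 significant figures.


A = 0.11 * 0.5^2 = 0.0275 m^2
C = 0.0275 * 2.7710 * 0.9910 * 3600
C = 271.9 t/hr


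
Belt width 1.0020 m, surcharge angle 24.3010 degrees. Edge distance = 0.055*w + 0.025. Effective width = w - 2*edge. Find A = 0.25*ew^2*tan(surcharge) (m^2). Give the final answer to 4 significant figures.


edge = 0.055*1.0020 + 0.025 = 0.08011 m
ew = 1.0020 - 2*0.08011 = 0.84178 m
A = 0.25 * 0.84178^2 * tan(24.3010 deg)
A = 0.07999 m^2


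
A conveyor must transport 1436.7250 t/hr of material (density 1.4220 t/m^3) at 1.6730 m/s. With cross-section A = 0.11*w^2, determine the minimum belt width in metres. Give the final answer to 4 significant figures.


A_req = 1436.7250 / (1.6730 * 1.4220 * 3600) = 0.167755 m^2
w = sqrt(0.167755 / 0.11)
w = 1.235 m


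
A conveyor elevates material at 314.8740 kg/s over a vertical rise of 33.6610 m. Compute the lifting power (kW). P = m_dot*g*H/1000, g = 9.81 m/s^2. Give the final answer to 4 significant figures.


P = 314.8740 * 9.81 * 33.6610 / 1000
P = 104.0 kW


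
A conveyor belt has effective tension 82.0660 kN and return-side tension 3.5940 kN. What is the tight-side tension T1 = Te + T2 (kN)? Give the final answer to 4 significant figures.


T1 = Te + T2 = 82.0660 + 3.5940
T1 = 85.66 kN


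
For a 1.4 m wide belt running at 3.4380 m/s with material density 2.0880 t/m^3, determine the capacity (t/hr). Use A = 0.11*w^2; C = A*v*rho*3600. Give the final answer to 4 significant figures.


A = 0.11 * 1.4^2 = 0.2156 m^2
C = 0.2156 * 3.4380 * 2.0880 * 3600
C = 5572 t/hr


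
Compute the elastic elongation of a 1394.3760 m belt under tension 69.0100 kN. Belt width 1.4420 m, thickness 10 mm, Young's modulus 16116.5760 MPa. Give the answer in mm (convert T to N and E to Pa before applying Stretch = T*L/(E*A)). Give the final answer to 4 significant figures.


A = 1.4420 * 0.01 = 0.01442 m^2
Stretch = 69.0100*1000 * 1394.3760 / (16116.5760e6 * 0.01442) * 1000
Stretch = 414.1 mm


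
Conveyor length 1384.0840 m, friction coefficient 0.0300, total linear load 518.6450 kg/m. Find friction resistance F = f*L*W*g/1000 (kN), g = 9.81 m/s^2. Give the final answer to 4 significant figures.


F = 0.0300 * 1384.0840 * 518.6450 * 9.81 / 1000
F = 211.3 kN


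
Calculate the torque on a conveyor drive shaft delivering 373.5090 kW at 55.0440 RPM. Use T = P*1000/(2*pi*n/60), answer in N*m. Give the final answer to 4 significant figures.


omega = 2*pi*55.0440/60 = 5.76419 rad/s
T = 373.5090*1000 / 5.76419
T = 64800 N*m


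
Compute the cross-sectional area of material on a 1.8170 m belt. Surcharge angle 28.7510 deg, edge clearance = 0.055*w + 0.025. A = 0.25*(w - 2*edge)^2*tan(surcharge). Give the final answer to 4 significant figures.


edge = 0.055*1.8170 + 0.025 = 0.124935 m
ew = 1.8170 - 2*0.124935 = 1.56713 m
A = 0.25 * 1.56713^2 * tan(28.7510 deg)
A = 0.3369 m^2


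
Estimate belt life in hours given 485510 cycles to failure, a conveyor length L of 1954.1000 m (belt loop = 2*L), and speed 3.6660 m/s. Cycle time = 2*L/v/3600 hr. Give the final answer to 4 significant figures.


cycle_time = 2 * 1954.1000 / 3.6660 / 3600 = 0.29613 hr
life = 485510 * 0.29613 = 143800 hours


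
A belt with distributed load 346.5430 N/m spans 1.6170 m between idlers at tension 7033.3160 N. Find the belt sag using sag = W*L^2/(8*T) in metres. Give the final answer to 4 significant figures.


sag = 346.5430 * 1.6170^2 / (8 * 7033.3160)
sag = 0.01610 m


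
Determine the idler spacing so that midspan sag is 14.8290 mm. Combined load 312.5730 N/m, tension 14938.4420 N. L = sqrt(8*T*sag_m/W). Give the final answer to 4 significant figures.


sag = 14.8290/1000 = 0.014829 m
L = sqrt(8 * 14938.4420 * 0.014829 / 312.5730)
L = 2.381 m


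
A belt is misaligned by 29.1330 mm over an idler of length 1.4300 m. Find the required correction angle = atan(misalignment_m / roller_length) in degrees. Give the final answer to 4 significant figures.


misalign_m = 29.1330 / 1000 = 0.029133 m
angle = atan(0.029133 / 1.4300)
angle = 1.167 deg


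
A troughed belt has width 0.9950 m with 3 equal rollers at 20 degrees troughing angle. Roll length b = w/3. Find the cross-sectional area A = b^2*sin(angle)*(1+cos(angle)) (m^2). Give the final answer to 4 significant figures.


b = 0.9950/3 = 0.331667 m
A = 0.331667^2 * sin(20 deg) * (1 + cos(20 deg))
A = 0.07298 m^2


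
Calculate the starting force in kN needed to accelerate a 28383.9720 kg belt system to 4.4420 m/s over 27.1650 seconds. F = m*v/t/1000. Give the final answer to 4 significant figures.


F = 28383.9720 * 4.4420 / 27.1650 / 1000
F = 4.641 kN


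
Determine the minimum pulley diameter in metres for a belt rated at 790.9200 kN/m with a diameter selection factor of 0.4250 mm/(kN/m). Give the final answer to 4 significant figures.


D = 790.9200 * 0.4250 / 1000
D = 0.3361 m


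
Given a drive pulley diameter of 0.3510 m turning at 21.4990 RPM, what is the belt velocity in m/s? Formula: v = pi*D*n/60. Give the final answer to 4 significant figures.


v = pi * 0.3510 * 21.4990 / 60
v = 0.3951 m/s


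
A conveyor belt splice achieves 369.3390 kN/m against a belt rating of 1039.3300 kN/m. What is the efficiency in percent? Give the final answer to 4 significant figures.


Eff = 369.3390 / 1039.3300 * 100
Eff = 35.54 %


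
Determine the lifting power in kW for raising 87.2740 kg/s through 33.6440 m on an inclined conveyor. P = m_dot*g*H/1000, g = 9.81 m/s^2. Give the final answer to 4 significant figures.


P = 87.2740 * 9.81 * 33.6440 / 1000
P = 28.80 kW


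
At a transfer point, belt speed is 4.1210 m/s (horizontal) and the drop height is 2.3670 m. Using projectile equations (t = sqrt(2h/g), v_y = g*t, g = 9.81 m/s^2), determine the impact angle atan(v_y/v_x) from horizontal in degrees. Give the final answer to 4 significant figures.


t = sqrt(2*2.3670/9.81) = 0.694672 s
v_y = 9.81 * 0.694672 = 6.81473 m/s
angle = atan(6.81473 / 4.1210) = 58.84 deg


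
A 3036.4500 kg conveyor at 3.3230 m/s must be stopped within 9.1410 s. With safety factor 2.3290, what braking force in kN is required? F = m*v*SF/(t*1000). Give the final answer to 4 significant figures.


F = 3036.4500 * 3.3230 / 9.1410 * 2.3290 / 1000
F = 2.571 kN


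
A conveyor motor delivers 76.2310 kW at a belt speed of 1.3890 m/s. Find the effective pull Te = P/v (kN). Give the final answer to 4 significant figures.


Te = P / v = 76.2310 / 1.3890
Te = 54.88 kN


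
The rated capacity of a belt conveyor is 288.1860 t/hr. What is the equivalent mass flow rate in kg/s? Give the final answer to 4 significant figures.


m_dot = 288.1860 * 1000 / 3600
m_dot = 80.05 kg/s


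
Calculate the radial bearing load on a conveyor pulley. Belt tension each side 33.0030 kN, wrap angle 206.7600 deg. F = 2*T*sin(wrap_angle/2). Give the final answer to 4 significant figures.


F = 2 * 33.0030 * sin(206.7600/2 deg)
F = 64.21 kN


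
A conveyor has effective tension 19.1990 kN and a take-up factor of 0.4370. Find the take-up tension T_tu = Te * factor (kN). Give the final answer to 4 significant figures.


T_tu = 19.1990 * 0.4370
T_tu = 8.390 kN


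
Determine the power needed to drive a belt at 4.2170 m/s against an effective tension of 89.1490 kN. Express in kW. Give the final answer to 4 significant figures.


P = Te * v = 89.1490 * 4.2170
P = 375.9 kW


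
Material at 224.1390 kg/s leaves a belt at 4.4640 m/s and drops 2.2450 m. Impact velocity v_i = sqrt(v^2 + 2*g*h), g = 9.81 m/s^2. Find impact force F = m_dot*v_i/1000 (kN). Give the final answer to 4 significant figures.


v_i = sqrt(4.4640^2 + 2*9.81*2.2450) = 7.99839 m/s
F = 224.1390 * 7.99839 / 1000
F = 1.793 kN


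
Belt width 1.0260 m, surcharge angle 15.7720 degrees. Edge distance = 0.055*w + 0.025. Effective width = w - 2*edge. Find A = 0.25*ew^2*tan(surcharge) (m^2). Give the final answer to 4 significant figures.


edge = 0.055*1.0260 + 0.025 = 0.08143 m
ew = 1.0260 - 2*0.08143 = 0.86314 m
A = 0.25 * 0.86314^2 * tan(15.7720 deg)
A = 0.05261 m^2


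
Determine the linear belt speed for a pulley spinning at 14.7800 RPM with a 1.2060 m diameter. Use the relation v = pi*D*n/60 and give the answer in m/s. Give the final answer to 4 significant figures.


v = pi * 1.2060 * 14.7800 / 60
v = 0.9333 m/s


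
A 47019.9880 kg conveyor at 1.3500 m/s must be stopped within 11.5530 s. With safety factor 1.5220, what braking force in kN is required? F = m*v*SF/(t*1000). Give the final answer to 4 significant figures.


F = 47019.9880 * 1.3500 / 11.5530 * 1.5220 / 1000
F = 8.363 kN


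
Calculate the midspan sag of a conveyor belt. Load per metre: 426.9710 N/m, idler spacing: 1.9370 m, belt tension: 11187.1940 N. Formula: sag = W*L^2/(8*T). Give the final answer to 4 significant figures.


sag = 426.9710 * 1.9370^2 / (8 * 11187.1940)
sag = 0.01790 m


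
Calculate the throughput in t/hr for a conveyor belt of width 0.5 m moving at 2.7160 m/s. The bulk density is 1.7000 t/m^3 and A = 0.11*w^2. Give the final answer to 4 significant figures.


A = 0.11 * 0.5^2 = 0.0275 m^2
C = 0.0275 * 2.7160 * 1.7000 * 3600
C = 457.1 t/hr


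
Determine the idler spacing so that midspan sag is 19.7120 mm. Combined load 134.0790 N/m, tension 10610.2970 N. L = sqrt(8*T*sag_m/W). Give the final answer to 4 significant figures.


sag = 19.7120/1000 = 0.019712 m
L = sqrt(8 * 10610.2970 * 0.019712 / 134.0790)
L = 3.533 m


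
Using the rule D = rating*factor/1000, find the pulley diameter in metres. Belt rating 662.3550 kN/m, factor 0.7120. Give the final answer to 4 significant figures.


D = 662.3550 * 0.7120 / 1000
D = 0.4716 m


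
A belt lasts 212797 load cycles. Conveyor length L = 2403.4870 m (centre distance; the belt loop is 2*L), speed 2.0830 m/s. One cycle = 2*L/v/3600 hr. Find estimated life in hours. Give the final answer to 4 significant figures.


cycle_time = 2 * 2403.4870 / 2.0830 / 3600 = 0.641032 hr
life = 212797 * 0.641032 = 136400 hours


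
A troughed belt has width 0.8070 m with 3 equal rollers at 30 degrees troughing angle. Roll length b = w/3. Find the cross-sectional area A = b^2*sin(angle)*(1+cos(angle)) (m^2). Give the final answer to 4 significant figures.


b = 0.8070/3 = 0.269 m
A = 0.269^2 * sin(30 deg) * (1 + cos(30 deg))
A = 0.06751 m^2


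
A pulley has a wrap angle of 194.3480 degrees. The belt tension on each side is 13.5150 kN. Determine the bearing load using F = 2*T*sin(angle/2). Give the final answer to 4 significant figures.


F = 2 * 13.5150 * sin(194.3480/2 deg)
F = 26.82 kN


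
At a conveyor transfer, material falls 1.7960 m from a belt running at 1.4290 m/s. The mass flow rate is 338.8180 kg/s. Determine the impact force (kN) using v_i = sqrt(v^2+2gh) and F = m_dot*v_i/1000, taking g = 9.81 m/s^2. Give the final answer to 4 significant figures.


v_i = sqrt(1.4290^2 + 2*9.81*1.7960) = 6.1057 m/s
F = 338.8180 * 6.1057 / 1000
F = 2.069 kN


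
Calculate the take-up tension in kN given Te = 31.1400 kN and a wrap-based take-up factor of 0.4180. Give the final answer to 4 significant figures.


T_tu = 31.1400 * 0.4180
T_tu = 13.02 kN


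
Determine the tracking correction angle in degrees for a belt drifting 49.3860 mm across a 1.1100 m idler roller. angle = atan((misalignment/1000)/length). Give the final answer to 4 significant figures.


misalign_m = 49.3860 / 1000 = 0.049386 m
angle = atan(0.049386 / 1.1100)
angle = 2.548 deg


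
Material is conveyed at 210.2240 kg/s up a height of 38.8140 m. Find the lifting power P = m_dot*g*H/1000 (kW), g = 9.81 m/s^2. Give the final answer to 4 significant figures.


P = 210.2240 * 9.81 * 38.8140 / 1000
P = 80.05 kW


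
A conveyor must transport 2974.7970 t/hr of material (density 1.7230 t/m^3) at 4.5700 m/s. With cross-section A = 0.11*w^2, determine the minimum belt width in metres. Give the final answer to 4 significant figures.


A_req = 2974.7970 / (4.5700 * 1.7230 * 3600) = 0.104943 m^2
w = sqrt(0.104943 / 0.11)
w = 0.9767 m


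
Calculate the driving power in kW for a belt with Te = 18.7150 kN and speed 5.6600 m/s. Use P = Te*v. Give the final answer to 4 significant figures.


P = Te * v = 18.7150 * 5.6600
P = 105.9 kW


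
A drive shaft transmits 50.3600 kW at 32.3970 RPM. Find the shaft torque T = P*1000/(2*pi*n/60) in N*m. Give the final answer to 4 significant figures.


omega = 2*pi*32.3970/60 = 3.39261 rad/s
T = 50.3600*1000 / 3.39261
T = 14840 N*m


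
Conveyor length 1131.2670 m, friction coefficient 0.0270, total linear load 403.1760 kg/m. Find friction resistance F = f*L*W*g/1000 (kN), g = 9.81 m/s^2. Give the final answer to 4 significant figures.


F = 0.0270 * 1131.2670 * 403.1760 * 9.81 / 1000
F = 120.8 kN


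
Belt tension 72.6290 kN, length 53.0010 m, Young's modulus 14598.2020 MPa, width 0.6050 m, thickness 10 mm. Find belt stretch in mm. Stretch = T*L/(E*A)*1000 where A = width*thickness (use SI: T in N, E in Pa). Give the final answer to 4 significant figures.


A = 0.6050 * 0.01 = 0.00605 m^2
Stretch = 72.6290*1000 * 53.0010 / (14598.2020e6 * 0.00605) * 1000
Stretch = 43.59 mm


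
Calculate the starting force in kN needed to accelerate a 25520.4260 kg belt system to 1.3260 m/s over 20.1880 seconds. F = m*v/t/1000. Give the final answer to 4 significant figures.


F = 25520.4260 * 1.3260 / 20.1880 / 1000
F = 1.676 kN


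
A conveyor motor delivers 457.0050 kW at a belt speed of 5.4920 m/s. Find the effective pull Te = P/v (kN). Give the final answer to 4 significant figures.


Te = P / v = 457.0050 / 5.4920
Te = 83.21 kN


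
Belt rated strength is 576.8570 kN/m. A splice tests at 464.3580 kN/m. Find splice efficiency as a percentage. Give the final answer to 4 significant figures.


Eff = 464.3580 / 576.8570 * 100
Eff = 80.50 %


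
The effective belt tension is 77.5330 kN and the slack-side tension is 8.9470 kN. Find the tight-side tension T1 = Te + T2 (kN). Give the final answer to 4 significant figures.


T1 = Te + T2 = 77.5330 + 8.9470
T1 = 86.48 kN


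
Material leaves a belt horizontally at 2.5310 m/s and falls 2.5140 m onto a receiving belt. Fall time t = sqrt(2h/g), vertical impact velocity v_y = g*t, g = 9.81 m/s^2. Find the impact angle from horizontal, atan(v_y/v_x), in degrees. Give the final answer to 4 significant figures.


t = sqrt(2*2.5140/9.81) = 0.715918 s
v_y = 9.81 * 0.715918 = 7.02316 m/s
angle = atan(7.02316 / 2.5310) = 70.18 deg


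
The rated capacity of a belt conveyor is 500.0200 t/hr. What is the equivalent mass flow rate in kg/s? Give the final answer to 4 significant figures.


m_dot = 500.0200 * 1000 / 3600
m_dot = 138.9 kg/s


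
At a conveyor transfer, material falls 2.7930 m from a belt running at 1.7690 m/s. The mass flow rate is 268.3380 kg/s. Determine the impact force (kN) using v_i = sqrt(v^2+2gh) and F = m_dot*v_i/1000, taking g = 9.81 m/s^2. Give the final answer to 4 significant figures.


v_i = sqrt(1.7690^2 + 2*9.81*2.7930) = 7.61105 m/s
F = 268.3380 * 7.61105 / 1000
F = 2.042 kN


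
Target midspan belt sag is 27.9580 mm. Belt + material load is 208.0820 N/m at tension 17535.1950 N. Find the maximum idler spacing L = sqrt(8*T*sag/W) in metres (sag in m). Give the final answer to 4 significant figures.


sag = 27.9580/1000 = 0.027958 m
L = sqrt(8 * 17535.1950 * 0.027958 / 208.0820)
L = 4.341 m


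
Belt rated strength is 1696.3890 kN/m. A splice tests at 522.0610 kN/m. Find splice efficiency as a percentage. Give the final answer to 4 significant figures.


Eff = 522.0610 / 1696.3890 * 100
Eff = 30.77 %
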